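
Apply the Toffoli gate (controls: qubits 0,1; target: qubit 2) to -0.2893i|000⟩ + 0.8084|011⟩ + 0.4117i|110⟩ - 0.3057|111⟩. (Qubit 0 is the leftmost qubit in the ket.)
-0.2893i|000⟩ + 0.8084|011⟩ - 0.3057|110⟩ + 0.4117i|111⟩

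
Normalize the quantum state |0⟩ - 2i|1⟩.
1/√5|0⟩ - 0.8944i|1⟩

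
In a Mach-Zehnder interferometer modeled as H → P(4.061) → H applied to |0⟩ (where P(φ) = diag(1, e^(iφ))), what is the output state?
(0.1969 - 0.3976i)|0⟩ + (0.8031 + 0.3976i)|1⟩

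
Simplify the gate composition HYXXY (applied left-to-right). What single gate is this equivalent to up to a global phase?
H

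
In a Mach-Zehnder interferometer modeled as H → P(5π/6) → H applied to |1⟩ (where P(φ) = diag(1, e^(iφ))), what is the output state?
(0.933 - 0.25i)|0⟩ + (0.06699 + 0.25i)|1⟩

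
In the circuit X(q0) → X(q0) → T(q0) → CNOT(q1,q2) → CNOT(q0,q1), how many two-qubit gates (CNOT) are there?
2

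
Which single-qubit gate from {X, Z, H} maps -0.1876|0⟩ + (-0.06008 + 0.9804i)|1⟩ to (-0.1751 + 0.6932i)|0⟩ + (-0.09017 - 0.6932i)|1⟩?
H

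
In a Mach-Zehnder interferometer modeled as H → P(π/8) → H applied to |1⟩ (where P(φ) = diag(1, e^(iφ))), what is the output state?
(0.03806 - 0.1913i)|0⟩ + (0.9619 + 0.1913i)|1⟩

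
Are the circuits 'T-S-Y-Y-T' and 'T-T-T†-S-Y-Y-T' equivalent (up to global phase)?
Yes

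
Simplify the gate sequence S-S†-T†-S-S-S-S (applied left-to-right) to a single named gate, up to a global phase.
T†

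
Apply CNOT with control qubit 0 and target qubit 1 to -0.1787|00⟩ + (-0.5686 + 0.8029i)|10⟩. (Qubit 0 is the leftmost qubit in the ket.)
-0.1787|00⟩ + (-0.5686 + 0.8029i)|11⟩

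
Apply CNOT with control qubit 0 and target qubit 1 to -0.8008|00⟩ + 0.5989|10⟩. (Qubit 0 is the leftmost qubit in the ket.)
-0.8008|00⟩ + 0.5989|11⟩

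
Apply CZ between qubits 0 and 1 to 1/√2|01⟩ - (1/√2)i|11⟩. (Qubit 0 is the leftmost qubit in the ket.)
1/√2|01⟩ + (1/√2)i|11⟩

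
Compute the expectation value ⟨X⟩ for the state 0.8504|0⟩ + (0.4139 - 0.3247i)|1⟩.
0.704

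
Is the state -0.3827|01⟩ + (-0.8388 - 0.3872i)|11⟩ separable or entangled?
Separable

Writing the state as a|00⟩ + b|01⟩ + c|10⟩ + d|11⟩, it is a product state iff ad − bc = 0.
Here (a, b, c, d) = (0, -0.3827, 0, (-0.8388 - 0.3872i)): ad − bc = (0)(-0.8388 - 0.3872i) − (-0.3827)(0) = 0, so the state is separable.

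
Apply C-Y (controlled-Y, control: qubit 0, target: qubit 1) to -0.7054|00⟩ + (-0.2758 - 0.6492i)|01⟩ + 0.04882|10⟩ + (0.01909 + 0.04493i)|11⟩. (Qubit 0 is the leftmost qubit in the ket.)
-0.7054|00⟩ + (-0.2758 - 0.6492i)|01⟩ + (0.04493 - 0.01909i)|10⟩ + 0.04882i|11⟩

C-Y leaves the control-|0⟩ kets |00⟩, |01⟩ unchanged and applies Y to qubit 1 on the control-|1⟩ pair (|10⟩, |11⟩).
Y = [[0, -i], [i, 0]].
With a = amp(|10⟩) = 0.04882 and b = amp(|11⟩) = (0.01909 + 0.04493i):
new amp(|10⟩) = (-i)·b = (0.04493 - 0.01909i)
new amp(|11⟩) = (i)·a = 0.04882i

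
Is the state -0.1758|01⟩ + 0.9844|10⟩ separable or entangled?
Entangled

Writing the state as a|00⟩ + b|01⟩ + c|10⟩ + d|11⟩, it is a product state iff ad − bc = 0.
Here (a, b, c, d) = (0, -0.1758, 0.9844, 0): ad − bc = (0)(0) − (-0.1758)(0.9844) = 0.1731 ≠ 0, so the state is entangled.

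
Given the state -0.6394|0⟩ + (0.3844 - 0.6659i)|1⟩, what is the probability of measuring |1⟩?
0.5912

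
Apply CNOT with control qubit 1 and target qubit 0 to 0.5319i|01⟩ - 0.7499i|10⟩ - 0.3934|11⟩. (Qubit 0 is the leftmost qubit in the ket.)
-0.3934|01⟩ - 0.7499i|10⟩ + 0.5319i|11⟩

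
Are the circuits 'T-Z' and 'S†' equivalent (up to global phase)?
No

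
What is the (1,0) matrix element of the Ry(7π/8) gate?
0.9808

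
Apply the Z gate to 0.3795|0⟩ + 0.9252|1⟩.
0.3795|0⟩ - 0.9252|1⟩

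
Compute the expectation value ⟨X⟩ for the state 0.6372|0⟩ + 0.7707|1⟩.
0.9822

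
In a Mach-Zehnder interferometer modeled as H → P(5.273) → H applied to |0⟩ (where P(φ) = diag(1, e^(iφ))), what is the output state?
(0.7659 - 0.4235i)|0⟩ + (0.2341 + 0.4235i)|1⟩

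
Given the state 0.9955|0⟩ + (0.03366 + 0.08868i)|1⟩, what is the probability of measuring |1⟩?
0.008997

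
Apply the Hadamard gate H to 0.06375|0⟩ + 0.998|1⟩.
0.7508|0⟩ - 0.6606|1⟩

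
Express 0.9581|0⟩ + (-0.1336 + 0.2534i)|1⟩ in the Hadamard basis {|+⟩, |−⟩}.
(0.583 + 0.1792i)|+⟩ + (0.7719 - 0.1792i)|−⟩

With |ψ⟩ = α|0⟩ + β|1⟩, the Hadamard-basis coefficients are ⟨+|ψ⟩ = (α + β)/√2 and ⟨−|ψ⟩ = (α − β)/√2.
Here α = 0.9581, β = (-0.1336 + 0.2534i): (α + β)/√2 = (0.583 + 0.1792i), (α − β)/√2 = (0.7719 - 0.1792i).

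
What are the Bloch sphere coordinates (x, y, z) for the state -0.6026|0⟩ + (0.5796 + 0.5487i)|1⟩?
(-0.6985, -0.6613, -0.2739)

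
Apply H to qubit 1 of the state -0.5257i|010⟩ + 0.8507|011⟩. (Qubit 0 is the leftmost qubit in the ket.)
-0.3717i|000⟩ + 0.6015|001⟩ + 0.3717i|010⟩ - 0.6015|011⟩

H on qubit 1 mixes each pair of kets that differ only in qubit 1: amplitudes (a, b) of (|…0…⟩, |…1…⟩) become ((a + b)/√2, (a − b)/√2). Kets absent from the input have amplitude 0.
(|000⟩, |010⟩): (a, b) = (0, -0.5257i) → (-0.3717i, 0.3717i)
(|001⟩, |011⟩): (a, b) = (0, 0.8507) → (0.6015, -0.6015)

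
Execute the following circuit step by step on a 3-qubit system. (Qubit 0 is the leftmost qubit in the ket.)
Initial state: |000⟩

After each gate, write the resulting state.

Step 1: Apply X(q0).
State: |100⟩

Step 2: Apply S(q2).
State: |100⟩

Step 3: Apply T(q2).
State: |100⟩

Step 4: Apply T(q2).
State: |100⟩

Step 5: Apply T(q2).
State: |100⟩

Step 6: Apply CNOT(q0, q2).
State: |101⟩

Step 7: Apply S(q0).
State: i|101⟩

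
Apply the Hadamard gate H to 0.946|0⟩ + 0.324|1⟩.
0.898|0⟩ + 0.4398|1⟩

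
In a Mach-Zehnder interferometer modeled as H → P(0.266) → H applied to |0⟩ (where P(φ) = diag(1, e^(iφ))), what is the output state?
(0.9824 + 0.1314i)|0⟩ + (0.01758 - 0.1314i)|1⟩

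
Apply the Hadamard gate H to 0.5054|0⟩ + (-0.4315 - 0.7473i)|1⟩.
(0.05226 - 0.5284i)|0⟩ + (0.6625 + 0.5284i)|1⟩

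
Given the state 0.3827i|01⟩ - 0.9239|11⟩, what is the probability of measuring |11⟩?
0.8536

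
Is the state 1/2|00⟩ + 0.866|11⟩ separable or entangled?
Entangled

Writing the state as a|00⟩ + b|01⟩ + c|10⟩ + d|11⟩, it is a product state iff ad − bc = 0.
Here (a, b, c, d) = (1/2, 0, 0, 0.866): ad − bc = (1/2)(0.866) − (0)(0) = 0.433 ≠ 0, so the state is entangled.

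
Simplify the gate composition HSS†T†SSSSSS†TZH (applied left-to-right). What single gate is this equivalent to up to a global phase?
X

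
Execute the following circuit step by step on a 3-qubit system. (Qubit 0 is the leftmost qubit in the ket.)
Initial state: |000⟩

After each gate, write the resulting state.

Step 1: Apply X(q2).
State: |001⟩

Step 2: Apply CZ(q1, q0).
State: |001⟩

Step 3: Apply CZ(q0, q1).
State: |001⟩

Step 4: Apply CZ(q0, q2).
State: |001⟩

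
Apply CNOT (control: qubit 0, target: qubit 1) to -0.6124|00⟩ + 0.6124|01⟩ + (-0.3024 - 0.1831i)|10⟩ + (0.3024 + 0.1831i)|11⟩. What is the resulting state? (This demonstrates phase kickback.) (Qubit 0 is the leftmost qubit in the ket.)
-0.6124|00⟩ + 0.6124|01⟩ + (0.3024 + 0.1831i)|10⟩ + (-0.3024 - 0.1831i)|11⟩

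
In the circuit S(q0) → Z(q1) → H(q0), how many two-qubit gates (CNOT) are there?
0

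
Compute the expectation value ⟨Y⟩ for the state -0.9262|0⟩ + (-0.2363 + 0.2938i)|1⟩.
-0.5442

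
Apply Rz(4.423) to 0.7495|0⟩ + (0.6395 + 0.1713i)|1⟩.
(-0.448 - 0.6009i)|0⟩ + (-0.5196 + 0.4103i)|1⟩

Rz(4.423) = [[e^(−iθ/2), 0], [0, e^(iθ/2)]] with e^(±iθ/2) = cos(θ/2) ± i·sin(θ/2); θ = 4.423, cos(θ/2) ≈ -0.59776, sin(θ/2) ≈ 0.801675.
With a = amp(|0⟩) = 0.7495 and b = amp(|1⟩) = (0.6395 + 0.1713i):
new amp(|0⟩) = (-0.59776 - 0.801675i)·a = (-0.448 - 0.6009i)
new amp(|1⟩) = (-0.59776 + 0.801675i)·b = (-0.5196 + 0.4103i)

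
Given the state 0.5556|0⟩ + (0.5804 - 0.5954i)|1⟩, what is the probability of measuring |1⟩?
0.6914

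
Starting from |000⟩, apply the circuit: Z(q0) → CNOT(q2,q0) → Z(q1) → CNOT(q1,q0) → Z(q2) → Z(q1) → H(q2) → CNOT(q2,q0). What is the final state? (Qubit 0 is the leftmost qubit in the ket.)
1/√2|000⟩ + 1/√2|101⟩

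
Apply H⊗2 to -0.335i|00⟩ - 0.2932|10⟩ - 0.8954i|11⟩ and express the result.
(-0.1466 - 0.6152i)|00⟩ + (-0.1466 + 0.2802i)|01⟩ + (0.1466 + 0.2802i)|10⟩ + (0.1466 - 0.6152i)|11⟩

H⊗2 gives amp(|y⟩) = (1/2) Σ_x (−1)^(x·y) amp(|x⟩), where x·y is the number of positions in which both x and y have a 1.
|00⟩: (-0.335i - 0.2932 - 0.8954i)/2 = (-0.1466 - 0.6152i)
|01⟩: (-0.335i - 0.2932 + 0.8954i)/2 = (-0.1466 + 0.2802i)
|10⟩: (-0.335i + 0.2932 + 0.8954i)/2 = (0.1466 + 0.2802i)
|11⟩: (-0.335i + 0.2932 - 0.8954i)/2 = (0.1466 - 0.6152i)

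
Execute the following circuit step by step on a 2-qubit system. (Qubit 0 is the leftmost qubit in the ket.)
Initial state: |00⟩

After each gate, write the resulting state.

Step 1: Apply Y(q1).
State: i|01⟩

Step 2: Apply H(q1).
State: (1/√2)i|00⟩ - (1/√2)i|01⟩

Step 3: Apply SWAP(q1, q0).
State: (1/√2)i|00⟩ - (1/√2)i|10⟩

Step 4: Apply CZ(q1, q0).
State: (1/√2)i|00⟩ - (1/√2)i|10⟩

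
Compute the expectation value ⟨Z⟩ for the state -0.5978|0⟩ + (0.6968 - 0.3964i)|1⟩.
-0.2853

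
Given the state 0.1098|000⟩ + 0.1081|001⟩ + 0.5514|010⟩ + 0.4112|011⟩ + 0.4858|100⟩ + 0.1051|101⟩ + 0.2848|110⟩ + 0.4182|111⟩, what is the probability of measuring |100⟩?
0.236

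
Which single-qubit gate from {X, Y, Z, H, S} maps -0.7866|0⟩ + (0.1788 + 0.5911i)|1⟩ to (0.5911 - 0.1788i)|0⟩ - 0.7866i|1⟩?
Y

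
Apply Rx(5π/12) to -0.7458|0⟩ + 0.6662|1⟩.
(-0.5917 - 0.4056i)|0⟩ + (0.5285 + 0.454i)|1⟩

Rx(5π/12) = [[cos(θ/2), −i·sin(θ/2)], [−i·sin(θ/2), cos(θ/2)]]; θ = 5π/12, cos(θ/2) ≈ 0.793353, sin(θ/2) ≈ 0.608761.
With a = amp(|0⟩) = -0.7458 and b = amp(|1⟩) = 0.6662:
new amp(|0⟩) = (0.793353)·a + (-0.608761i)·b = (-0.5917 - 0.4056i)
new amp(|1⟩) = (-0.608761i)·a + (0.793353)·b = (0.5285 + 0.454i)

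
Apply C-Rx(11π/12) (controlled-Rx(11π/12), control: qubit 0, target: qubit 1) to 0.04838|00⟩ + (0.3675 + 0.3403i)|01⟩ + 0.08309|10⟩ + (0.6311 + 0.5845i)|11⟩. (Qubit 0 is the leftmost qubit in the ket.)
0.04838|00⟩ + (0.3675 + 0.3403i)|01⟩ + (0.5903 - 0.6257i)|10⟩ + (0.08238 - 0.006087i)|11⟩

C-Rx(11π/12) leaves the control-|0⟩ kets |00⟩, |01⟩ unchanged and applies Rx(11π/12) to qubit 1 on the control-|1⟩ pair (|10⟩, |11⟩).
Rx(11π/12) = [[cos(θ/2), −i·sin(θ/2)], [−i·sin(θ/2), cos(θ/2)]]; θ = 11π/12, cos(θ/2) ≈ 0.130526, sin(θ/2) ≈ 0.991445.
With a = amp(|10⟩) = 0.08309 and b = amp(|11⟩) = (0.6311 + 0.5845i):
new amp(|10⟩) = (0.130526)·a + (-0.991445i)·b = (0.5903 - 0.6257i)
new amp(|11⟩) = (-0.991445i)·a + (0.130526)·b = (0.08238 - 0.006087i)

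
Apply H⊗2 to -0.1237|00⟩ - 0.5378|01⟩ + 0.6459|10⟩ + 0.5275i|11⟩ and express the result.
(-0.0078 + 0.2638i)|00⟩ + (0.53 - 0.2638i)|01⟩ + (-0.6537 - 0.2638i)|10⟩ + (-0.1159 + 0.2638i)|11⟩

H⊗2 gives amp(|y⟩) = (1/2) Σ_x (−1)^(x·y) amp(|x⟩), where x·y is the number of positions in which both x and y have a 1.
|00⟩: (-0.1237 - 0.5378 + 0.6459 + 0.5275i)/2 = (-0.0078 + 0.2638i)
|01⟩: (-0.1237 + 0.5378 + 0.6459 - 0.5275i)/2 = (0.53 - 0.2638i)
|10⟩: (-0.1237 - 0.5378 - 0.6459 - 0.5275i)/2 = (-0.6537 - 0.2638i)
|11⟩: (-0.1237 + 0.5378 - 0.6459 + 0.5275i)/2 = (-0.1159 + 0.2638i)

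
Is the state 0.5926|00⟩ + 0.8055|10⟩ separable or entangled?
Separable

Writing the state as a|00⟩ + b|01⟩ + c|10⟩ + d|11⟩, it is a product state iff ad − bc = 0.
Here (a, b, c, d) = (0.5926, 0, 0.8055, 0): ad − bc = (0.5926)(0) − (0)(0.8055) = 0, so the state is separable.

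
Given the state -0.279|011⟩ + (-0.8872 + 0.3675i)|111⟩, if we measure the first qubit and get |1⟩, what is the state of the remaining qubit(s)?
(-0.9239 + 0.3827i)|11⟩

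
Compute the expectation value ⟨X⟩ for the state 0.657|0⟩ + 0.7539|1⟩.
0.9906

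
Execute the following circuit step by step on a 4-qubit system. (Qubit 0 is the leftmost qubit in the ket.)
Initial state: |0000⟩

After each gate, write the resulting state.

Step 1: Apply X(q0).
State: |1000⟩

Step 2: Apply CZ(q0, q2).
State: |1000⟩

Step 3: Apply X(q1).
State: |1100⟩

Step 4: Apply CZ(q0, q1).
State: -|1100⟩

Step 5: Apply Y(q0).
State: i|0100⟩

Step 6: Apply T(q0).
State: i|0100⟩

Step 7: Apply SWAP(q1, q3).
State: i|0001⟩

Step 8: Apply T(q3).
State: (-1/√2 + (1/√2)i)|0001⟩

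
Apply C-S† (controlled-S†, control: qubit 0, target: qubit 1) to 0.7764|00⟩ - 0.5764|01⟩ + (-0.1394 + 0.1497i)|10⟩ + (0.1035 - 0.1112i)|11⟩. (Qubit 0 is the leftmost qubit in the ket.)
0.7764|00⟩ - 0.5764|01⟩ + (-0.1394 + 0.1497i)|10⟩ + (-0.1112 - 0.1035i)|11⟩

C-S† leaves the control-|0⟩ kets |00⟩, |01⟩ unchanged and applies S† to qubit 1 on the control-|1⟩ pair (|10⟩, |11⟩).
S† = [[1, 0], [0, -i]].
With a = amp(|10⟩) = (-0.1394 + 0.1497i) and b = amp(|11⟩) = (0.1035 - 0.1112i):
new amp(|10⟩) = (1)·a = (-0.1394 + 0.1497i)
new amp(|11⟩) = (-i)·b = (-0.1112 - 0.1035i)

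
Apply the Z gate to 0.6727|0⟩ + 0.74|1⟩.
0.6727|0⟩ - 0.74|1⟩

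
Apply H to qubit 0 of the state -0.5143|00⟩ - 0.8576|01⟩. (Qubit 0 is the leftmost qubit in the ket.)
-0.3637|00⟩ - 0.6064|01⟩ - 0.3637|10⟩ - 0.6064|11⟩

H on qubit 0 mixes each pair of kets that differ only in qubit 0: amplitudes (a, b) of (|…0…⟩, |…1…⟩) become ((a + b)/√2, (a − b)/√2). Kets absent from the input have amplitude 0.
(|00⟩, |10⟩): (a, b) = (-0.5143, 0) → (-0.3637, -0.3637)
(|01⟩, |11⟩): (a, b) = (-0.8576, 0) → (-0.6064, -0.6064)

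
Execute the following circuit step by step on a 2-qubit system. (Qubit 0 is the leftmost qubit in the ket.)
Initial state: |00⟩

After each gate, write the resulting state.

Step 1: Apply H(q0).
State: 1/√2|00⟩ + 1/√2|10⟩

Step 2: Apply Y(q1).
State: (1/√2)i|01⟩ + (1/√2)i|11⟩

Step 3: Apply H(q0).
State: i|01⟩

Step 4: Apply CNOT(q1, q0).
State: i|11⟩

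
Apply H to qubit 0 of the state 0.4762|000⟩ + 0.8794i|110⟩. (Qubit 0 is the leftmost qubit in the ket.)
0.3367|000⟩ + 0.6218i|010⟩ + 0.3367|100⟩ - 0.6218i|110⟩

H on qubit 0 mixes each pair of kets that differ only in qubit 0: amplitudes (a, b) of (|…0…⟩, |…1…⟩) become ((a + b)/√2, (a − b)/√2). Kets absent from the input have amplitude 0.
(|000⟩, |100⟩): (a, b) = (0.4762, 0) → (0.3367, 0.3367)
(|010⟩, |110⟩): (a, b) = (0, 0.8794i) → (0.6218i, -0.6218i)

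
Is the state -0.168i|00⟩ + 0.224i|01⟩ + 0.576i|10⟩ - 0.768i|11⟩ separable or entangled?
Separable

Writing the state as a|00⟩ + b|01⟩ + c|10⟩ + d|11⟩, it is a product state iff ad − bc = 0.
Here (a, b, c, d) = (-0.168i, 0.224i, 0.576i, -0.768i): ad − bc = (-0.168i)(-0.768i) − (0.224i)(0.576i) = 0, so the state is separable.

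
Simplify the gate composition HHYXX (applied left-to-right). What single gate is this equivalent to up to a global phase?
Y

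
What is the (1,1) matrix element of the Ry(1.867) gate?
0.595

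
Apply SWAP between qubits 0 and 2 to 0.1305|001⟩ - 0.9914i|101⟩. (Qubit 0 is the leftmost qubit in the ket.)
0.1305|100⟩ - 0.9914i|101⟩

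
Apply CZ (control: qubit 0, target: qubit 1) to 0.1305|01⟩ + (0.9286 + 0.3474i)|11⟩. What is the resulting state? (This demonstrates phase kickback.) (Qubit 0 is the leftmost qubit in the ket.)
0.1305|01⟩ + (-0.9286 - 0.3474i)|11⟩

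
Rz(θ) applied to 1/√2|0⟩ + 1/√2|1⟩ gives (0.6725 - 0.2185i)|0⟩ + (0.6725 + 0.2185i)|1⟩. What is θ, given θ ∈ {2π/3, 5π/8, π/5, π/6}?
π/5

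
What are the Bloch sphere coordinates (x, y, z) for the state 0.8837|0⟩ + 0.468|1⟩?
(0.8271, 0, 0.5619)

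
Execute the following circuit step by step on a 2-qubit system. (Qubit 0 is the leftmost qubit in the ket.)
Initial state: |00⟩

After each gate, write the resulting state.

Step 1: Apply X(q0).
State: |10⟩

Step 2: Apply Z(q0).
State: -|10⟩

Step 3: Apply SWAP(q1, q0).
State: -|01⟩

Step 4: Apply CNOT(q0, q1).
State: -|01⟩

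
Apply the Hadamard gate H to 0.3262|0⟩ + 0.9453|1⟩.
0.8991|0⟩ - 0.4378|1⟩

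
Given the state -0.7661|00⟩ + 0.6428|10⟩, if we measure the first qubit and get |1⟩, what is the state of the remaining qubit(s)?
|0⟩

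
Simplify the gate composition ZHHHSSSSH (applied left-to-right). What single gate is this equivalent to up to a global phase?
Z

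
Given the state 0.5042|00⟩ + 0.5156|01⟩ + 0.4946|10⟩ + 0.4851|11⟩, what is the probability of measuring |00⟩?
0.2542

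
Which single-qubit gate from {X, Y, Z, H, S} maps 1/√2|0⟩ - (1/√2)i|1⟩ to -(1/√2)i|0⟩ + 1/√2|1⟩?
X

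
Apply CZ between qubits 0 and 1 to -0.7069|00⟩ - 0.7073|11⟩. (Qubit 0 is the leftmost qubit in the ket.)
-0.7069|00⟩ + 0.7073|11⟩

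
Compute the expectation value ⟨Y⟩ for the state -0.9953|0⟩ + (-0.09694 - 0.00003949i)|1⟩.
0.00007861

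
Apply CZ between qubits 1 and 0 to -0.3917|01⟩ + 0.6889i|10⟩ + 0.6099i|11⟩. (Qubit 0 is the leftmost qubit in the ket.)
-0.3917|01⟩ + 0.6889i|10⟩ - 0.6099i|11⟩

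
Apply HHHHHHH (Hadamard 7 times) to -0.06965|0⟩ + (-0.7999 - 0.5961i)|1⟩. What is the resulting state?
(-0.6149 - 0.4215i)|0⟩ + (0.5164 + 0.4215i)|1⟩

H² = I, so H^7 = H: a single Hadamard. With (a, b) = (-0.06965, (-0.7999 - 0.5961i)), H gives ((a + b)/√2, (a − b)/√2) = ((-0.6149 - 0.4215i), (0.5164 + 0.4215i)).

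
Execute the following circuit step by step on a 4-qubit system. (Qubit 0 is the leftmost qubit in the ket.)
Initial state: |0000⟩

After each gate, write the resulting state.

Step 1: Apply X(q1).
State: |0100⟩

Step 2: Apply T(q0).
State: |0100⟩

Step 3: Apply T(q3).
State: |0100⟩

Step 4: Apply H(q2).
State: 1/√2|0100⟩ + 1/√2|0110⟩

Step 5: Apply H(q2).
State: |0100⟩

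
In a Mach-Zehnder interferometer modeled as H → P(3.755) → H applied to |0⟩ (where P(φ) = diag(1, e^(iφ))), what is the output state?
(0.09115 - 0.2878i)|0⟩ + (0.9088 + 0.2878i)|1⟩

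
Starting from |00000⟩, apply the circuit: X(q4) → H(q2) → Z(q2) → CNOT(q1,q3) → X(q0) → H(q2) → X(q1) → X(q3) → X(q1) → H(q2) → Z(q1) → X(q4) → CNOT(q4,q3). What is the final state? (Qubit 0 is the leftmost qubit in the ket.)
1/√2|10010⟩ - 1/√2|10110⟩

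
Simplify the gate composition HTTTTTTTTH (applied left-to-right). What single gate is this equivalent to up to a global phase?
I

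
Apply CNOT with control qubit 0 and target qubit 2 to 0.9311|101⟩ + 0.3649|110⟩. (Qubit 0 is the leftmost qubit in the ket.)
0.9311|100⟩ + 0.3649|111⟩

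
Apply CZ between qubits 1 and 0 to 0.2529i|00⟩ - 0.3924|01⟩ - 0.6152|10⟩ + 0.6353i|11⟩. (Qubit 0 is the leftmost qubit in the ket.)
0.2529i|00⟩ - 0.3924|01⟩ - 0.6152|10⟩ - 0.6353i|11⟩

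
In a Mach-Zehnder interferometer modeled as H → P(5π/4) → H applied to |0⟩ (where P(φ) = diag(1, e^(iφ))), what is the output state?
(0.1464 - (1/√8)i)|0⟩ + (0.8536 + (1/√8)i)|1⟩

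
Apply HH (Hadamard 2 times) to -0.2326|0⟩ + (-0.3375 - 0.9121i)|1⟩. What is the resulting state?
-0.2326|0⟩ + (-0.3375 - 0.9121i)|1⟩

H² = I, so an even number of Hadamards cancels: H^2 = I and the state is unchanged.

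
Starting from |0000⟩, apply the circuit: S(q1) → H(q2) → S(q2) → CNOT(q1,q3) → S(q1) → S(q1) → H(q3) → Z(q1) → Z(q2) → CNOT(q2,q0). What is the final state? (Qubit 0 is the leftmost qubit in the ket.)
1/2|0000⟩ + 1/2|0001⟩ - (1/2)i|1010⟩ - (1/2)i|1011⟩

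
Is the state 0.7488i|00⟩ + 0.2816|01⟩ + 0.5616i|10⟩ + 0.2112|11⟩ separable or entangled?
Separable

Writing the state as a|00⟩ + b|01⟩ + c|10⟩ + d|11⟩, it is a product state iff ad − bc = 0.
Here (a, b, c, d) = (0.7488i, 0.2816, 0.5616i, 0.2112): ad − bc = (0.7488i)(0.2112) − (0.2816)(0.5616i) = 0, so the state is separable.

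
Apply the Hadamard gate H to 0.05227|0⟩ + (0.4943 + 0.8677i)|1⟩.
(0.3865 + 0.6136i)|0⟩ + (-0.3126 - 0.6136i)|1⟩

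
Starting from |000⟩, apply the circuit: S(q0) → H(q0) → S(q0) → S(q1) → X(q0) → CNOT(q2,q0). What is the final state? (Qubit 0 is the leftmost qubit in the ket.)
(1/√2)i|000⟩ + 1/√2|100⟩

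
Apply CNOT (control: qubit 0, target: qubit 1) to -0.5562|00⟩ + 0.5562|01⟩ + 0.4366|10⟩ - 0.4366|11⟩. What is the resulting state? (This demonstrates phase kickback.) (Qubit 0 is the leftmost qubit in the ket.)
-0.5562|00⟩ + 0.5562|01⟩ - 0.4366|10⟩ + 0.4366|11⟩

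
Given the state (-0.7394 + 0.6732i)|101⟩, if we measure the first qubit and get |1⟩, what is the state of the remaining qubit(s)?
(-0.7394 + 0.6732i)|01⟩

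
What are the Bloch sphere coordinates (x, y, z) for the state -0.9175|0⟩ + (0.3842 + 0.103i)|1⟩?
(-0.705, -0.189, 0.6836)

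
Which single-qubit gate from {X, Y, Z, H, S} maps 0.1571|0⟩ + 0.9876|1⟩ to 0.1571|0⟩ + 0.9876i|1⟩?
S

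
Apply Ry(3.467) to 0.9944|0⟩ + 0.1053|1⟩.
-0.265|0⟩ + 0.9642|1⟩

Ry(3.467) = [[cos(θ/2), −sin(θ/2)], [sin(θ/2), cos(θ/2)]]; θ = 3.467, cos(θ/2) ≈ -0.161987, sin(θ/2) ≈ 0.986793.
With a = amp(|0⟩) = 0.9944 and b = amp(|1⟩) = 0.1053:
new amp(|0⟩) = (-0.161987)·a + (-0.986793)·b = -0.265
new amp(|1⟩) = (0.986793)·a + (-0.161987)·b = 0.9642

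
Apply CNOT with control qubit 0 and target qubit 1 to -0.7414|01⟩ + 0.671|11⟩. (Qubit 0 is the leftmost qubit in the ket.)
-0.7414|01⟩ + 0.671|10⟩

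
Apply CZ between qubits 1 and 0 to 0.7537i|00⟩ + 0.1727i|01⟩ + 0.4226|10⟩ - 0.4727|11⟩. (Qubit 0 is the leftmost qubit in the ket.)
0.7537i|00⟩ + 0.1727i|01⟩ + 0.4226|10⟩ + 0.4727|11⟩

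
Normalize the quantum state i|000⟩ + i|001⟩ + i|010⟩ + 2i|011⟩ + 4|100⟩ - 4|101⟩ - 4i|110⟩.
0.1348i|000⟩ + 0.1348i|001⟩ + 0.1348i|010⟩ + 0.2697i|011⟩ + 0.5394|100⟩ - 0.5394|101⟩ - 0.5394i|110⟩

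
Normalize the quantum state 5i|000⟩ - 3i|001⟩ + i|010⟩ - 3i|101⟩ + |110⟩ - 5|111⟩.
0.5976i|000⟩ - 0.3586i|001⟩ + 0.1195i|010⟩ - 0.3586i|101⟩ + 0.1195|110⟩ - 0.5976|111⟩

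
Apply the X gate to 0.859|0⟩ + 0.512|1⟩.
0.512|0⟩ + 0.859|1⟩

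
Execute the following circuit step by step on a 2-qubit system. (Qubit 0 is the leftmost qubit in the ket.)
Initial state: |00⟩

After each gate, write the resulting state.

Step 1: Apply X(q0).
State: |10⟩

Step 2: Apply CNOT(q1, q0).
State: |10⟩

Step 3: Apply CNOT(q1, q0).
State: |10⟩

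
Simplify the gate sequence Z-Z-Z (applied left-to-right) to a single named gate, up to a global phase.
Z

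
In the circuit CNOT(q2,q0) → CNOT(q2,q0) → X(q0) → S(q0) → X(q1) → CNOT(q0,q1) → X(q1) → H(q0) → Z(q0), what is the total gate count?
9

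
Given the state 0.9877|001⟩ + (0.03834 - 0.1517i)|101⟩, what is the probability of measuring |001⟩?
0.9756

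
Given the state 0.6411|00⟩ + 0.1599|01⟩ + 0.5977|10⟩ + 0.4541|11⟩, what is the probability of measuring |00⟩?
0.411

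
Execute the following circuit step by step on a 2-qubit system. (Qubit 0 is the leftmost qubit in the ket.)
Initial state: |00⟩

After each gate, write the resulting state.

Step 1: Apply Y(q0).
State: i|10⟩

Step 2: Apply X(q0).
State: i|00⟩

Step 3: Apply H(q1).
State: (1/√2)i|00⟩ + (1/√2)i|01⟩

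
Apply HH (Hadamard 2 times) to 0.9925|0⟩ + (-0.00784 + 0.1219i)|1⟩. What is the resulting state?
0.9925|0⟩ + (-0.00784 + 0.1219i)|1⟩

H² = I, so an even number of Hadamards cancels: H^2 = I and the state is unchanged.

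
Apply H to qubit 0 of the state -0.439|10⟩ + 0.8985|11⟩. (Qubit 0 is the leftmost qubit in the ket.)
-0.3104|00⟩ + 0.6353|01⟩ + 0.3104|10⟩ - 0.6353|11⟩

H on qubit 0 mixes each pair of kets that differ only in qubit 0: amplitudes (a, b) of (|…0…⟩, |…1…⟩) become ((a + b)/√2, (a − b)/√2). Kets absent from the input have amplitude 0.
(|00⟩, |10⟩): (a, b) = (0, -0.439) → (-0.3104, 0.3104)
(|01⟩, |11⟩): (a, b) = (0, 0.8985) → (0.6353, -0.6353)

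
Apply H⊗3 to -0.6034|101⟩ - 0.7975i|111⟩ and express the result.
(-0.2133 - 0.282i)|000⟩ + (0.2133 + 0.282i)|001⟩ + (-0.2133 + 0.282i)|010⟩ + (0.2133 - 0.282i)|011⟩ + (0.2133 + 0.282i)|100⟩ + (-0.2133 - 0.282i)|101⟩ + (0.2133 - 0.282i)|110⟩ + (-0.2133 + 0.282i)|111⟩

H⊗3 gives amp(|y⟩) = (1/2√2) Σ_x (−1)^(x·y) amp(|x⟩), where x·y is the number of positions in which both x and y have a 1.
|000⟩: (-0.6034 - 0.7975i)/(2√2) = (-0.2133 - 0.282i)
|001⟩: (0.6034 + 0.7975i)/(2√2) = (0.2133 + 0.282i)
|010⟩: (-0.6034 + 0.7975i)/(2√2) = (-0.2133 + 0.282i)
|011⟩: (0.6034 - 0.7975i)/(2√2) = (0.2133 - 0.282i)
|100⟩: (0.6034 + 0.7975i)/(2√2) = (0.2133 + 0.282i)
|101⟩: (-0.6034 - 0.7975i)/(2√2) = (-0.2133 - 0.282i)
|110⟩: (0.6034 - 0.7975i)/(2√2) = (0.2133 - 0.282i)
|111⟩: (-0.6034 + 0.7975i)/(2√2) = (-0.2133 + 0.282i)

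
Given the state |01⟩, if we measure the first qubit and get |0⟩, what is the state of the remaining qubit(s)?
|1⟩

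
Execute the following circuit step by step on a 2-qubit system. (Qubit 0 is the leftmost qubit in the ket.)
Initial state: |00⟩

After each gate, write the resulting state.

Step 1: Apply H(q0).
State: 1/√2|00⟩ + 1/√2|10⟩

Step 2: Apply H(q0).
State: |00⟩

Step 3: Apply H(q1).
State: 1/√2|00⟩ + 1/√2|01⟩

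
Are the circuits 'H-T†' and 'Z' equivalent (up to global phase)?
No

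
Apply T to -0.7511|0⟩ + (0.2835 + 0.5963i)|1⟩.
-0.7511|0⟩ + (-0.2212 + 0.6221i)|1⟩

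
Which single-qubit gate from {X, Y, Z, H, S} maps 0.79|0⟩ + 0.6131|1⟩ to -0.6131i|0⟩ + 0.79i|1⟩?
Y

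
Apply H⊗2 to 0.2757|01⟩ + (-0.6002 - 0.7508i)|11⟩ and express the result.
(-0.1623 - 0.3754i)|00⟩ + (0.1623 + 0.3754i)|01⟩ + (0.438 + 0.3754i)|10⟩ + (-0.438 - 0.3754i)|11⟩

H⊗2 gives amp(|y⟩) = (1/2) Σ_x (−1)^(x·y) amp(|x⟩), where x·y is the number of positions in which both x and y have a 1.
|00⟩: (0.2757 + (-0.6002 - 0.7508i))/2 = (-0.1623 - 0.3754i)
|01⟩: (-0.2757 - (-0.6002 - 0.7508i))/2 = (0.1623 + 0.3754i)
|10⟩: (0.2757 - (-0.6002 - 0.7508i))/2 = (0.438 + 0.3754i)
|11⟩: (-0.2757 + (-0.6002 - 0.7508i))/2 = (-0.438 - 0.3754i)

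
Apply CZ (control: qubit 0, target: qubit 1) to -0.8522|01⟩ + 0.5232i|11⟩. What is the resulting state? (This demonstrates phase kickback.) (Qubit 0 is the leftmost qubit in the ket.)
-0.8522|01⟩ - 0.5232i|11⟩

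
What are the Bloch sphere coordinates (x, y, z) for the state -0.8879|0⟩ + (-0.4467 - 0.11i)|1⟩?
(0.7932, 0.1953, 0.5767)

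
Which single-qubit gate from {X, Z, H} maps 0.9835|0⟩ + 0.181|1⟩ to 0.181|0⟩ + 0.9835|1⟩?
X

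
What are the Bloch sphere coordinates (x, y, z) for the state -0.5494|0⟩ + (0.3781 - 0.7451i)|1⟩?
(-0.4155, 0.8187, -0.3963)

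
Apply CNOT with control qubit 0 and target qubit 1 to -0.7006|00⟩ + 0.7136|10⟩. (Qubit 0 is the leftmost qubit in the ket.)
-0.7006|00⟩ + 0.7136|11⟩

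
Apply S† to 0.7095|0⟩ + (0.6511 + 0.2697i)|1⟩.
0.7095|0⟩ + (0.2697 - 0.6511i)|1⟩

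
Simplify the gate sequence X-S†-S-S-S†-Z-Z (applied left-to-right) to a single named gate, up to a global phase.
X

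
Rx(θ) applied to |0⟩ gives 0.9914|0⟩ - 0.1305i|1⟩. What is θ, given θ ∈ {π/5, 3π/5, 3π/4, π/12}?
π/12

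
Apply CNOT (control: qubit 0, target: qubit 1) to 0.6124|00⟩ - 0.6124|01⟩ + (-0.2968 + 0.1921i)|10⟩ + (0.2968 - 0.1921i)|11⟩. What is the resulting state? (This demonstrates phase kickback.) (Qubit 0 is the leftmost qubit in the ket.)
0.6124|00⟩ - 0.6124|01⟩ + (0.2968 - 0.1921i)|10⟩ + (-0.2968 + 0.1921i)|11⟩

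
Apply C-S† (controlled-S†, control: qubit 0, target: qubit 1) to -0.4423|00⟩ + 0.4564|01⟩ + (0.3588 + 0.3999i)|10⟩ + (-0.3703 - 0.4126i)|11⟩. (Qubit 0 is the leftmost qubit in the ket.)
-0.4423|00⟩ + 0.4564|01⟩ + (0.3588 + 0.3999i)|10⟩ + (-0.4126 + 0.3703i)|11⟩

C-S† leaves the control-|0⟩ kets |00⟩, |01⟩ unchanged and applies S† to qubit 1 on the control-|1⟩ pair (|10⟩, |11⟩).
S† = [[1, 0], [0, -i]].
With a = amp(|10⟩) = (0.3588 + 0.3999i) and b = amp(|11⟩) = (-0.3703 - 0.4126i):
new amp(|10⟩) = (1)·a = (0.3588 + 0.3999i)
new amp(|11⟩) = (-i)·b = (-0.4126 + 0.3703i)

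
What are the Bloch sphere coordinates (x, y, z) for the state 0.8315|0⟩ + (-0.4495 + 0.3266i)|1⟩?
(-0.7475, 0.5431, 0.3827)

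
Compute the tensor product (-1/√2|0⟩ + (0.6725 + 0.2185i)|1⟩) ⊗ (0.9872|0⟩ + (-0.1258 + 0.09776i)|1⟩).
-0.6981|00⟩ + (0.08895 - 0.06913i)|01⟩ + (0.6639 + 0.2157i)|10⟩ + (-0.106 + 0.03826i)|11⟩

amp(|b₁b₂…⟩) = product of the factor amplitudes for bits b₁, b₂, …; only kets whose every factor amplitude is nonzero survive.
|00⟩: (-1/√2)(0.9872) = -0.6981
|01⟩: (-1/√2)(-0.1258 + 0.09776i) = (0.08895 - 0.06913i)
|10⟩: (0.6725 + 0.2185i)(0.9872) = (0.6639 + 0.2157i)
|11⟩: (0.6725 + 0.2185i)(-0.1258 + 0.09776i) = (-0.106 + 0.03826i)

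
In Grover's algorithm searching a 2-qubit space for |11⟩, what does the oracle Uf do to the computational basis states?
Uf|x⟩ = -|x⟩ if x = 11, else |x⟩ (phase flip on target)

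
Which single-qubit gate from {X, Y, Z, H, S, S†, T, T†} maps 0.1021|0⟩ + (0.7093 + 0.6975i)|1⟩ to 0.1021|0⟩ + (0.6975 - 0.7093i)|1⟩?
S†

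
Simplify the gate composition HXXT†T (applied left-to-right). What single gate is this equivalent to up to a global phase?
H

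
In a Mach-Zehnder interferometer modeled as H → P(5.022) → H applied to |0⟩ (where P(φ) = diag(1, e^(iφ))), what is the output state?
(0.6523 - 0.4762i)|0⟩ + (0.3477 + 0.4762i)|1⟩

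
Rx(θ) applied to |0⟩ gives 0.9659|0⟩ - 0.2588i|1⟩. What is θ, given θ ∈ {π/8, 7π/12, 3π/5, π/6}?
π/6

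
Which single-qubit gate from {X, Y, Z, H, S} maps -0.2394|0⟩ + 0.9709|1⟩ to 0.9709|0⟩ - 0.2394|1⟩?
X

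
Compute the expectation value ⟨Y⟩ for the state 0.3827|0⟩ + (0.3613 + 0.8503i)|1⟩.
0.6508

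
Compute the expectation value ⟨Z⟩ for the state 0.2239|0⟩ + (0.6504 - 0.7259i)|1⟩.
-0.8998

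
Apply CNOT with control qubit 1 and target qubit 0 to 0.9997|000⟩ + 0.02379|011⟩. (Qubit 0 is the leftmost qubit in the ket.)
0.9997|000⟩ + 0.02379|111⟩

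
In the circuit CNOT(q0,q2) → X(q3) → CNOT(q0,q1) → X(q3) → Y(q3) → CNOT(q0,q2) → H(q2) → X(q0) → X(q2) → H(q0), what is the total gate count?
10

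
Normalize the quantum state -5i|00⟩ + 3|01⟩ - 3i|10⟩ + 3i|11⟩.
-0.6934i|00⟩ + 0.416|01⟩ - 0.416i|10⟩ + 0.416i|11⟩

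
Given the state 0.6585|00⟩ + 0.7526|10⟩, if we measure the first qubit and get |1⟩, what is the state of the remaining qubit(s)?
|0⟩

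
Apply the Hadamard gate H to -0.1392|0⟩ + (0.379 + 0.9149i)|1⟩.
(0.1696 + 0.6469i)|0⟩ + (-0.3664 - 0.6469i)|1⟩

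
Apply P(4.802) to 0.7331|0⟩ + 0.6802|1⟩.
0.7331|0⟩ + (0.06087 - 0.6775i)|1⟩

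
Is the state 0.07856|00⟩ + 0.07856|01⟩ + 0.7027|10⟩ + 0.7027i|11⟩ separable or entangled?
Entangled

Writing the state as a|00⟩ + b|01⟩ + c|10⟩ + d|11⟩, it is a product state iff ad − bc = 0.
Here (a, b, c, d) = (0.07856, 0.07856, 0.7027, 0.7027i): ad − bc = (0.07856)(0.7027i) − (0.07856)(0.7027) = (-0.0552 + 0.0552i) ≠ 0, so the state is entangled.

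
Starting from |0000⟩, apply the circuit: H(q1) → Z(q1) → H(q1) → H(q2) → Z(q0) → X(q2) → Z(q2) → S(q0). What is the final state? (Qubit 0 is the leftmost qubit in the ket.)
1/√2|0100⟩ - 1/√2|0110⟩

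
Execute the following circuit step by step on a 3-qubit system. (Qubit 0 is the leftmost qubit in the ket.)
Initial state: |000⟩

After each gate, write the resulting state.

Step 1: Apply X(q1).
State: |010⟩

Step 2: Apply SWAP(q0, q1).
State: |100⟩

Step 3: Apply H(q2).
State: 1/√2|100⟩ + 1/√2|101⟩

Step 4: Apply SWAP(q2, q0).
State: 1/√2|001⟩ + 1/√2|101⟩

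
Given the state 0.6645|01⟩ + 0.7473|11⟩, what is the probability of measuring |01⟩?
0.4416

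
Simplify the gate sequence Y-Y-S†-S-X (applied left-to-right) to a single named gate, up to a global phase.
X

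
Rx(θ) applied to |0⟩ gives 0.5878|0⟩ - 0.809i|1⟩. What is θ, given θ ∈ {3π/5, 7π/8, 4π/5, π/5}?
3π/5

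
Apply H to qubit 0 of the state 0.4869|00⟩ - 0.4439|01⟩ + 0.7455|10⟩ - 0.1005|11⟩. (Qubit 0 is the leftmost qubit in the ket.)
0.8714|00⟩ - 0.3849|01⟩ - 0.1829|10⟩ - 0.2428|11⟩

H on qubit 0 mixes each pair of kets that differ only in qubit 0: amplitudes (a, b) of (|…0…⟩, |…1…⟩) become ((a + b)/√2, (a − b)/√2). Kets absent from the input have amplitude 0.
(|00⟩, |10⟩): (a, b) = (0.4869, 0.7455) → (0.8714, -0.1829)
(|01⟩, |11⟩): (a, b) = (-0.4439, -0.1005) → (-0.3849, -0.2428)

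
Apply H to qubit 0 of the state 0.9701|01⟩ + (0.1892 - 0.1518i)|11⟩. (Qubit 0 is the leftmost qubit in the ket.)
(0.8197 - 0.1073i)|01⟩ + (0.5522 + 0.1073i)|11⟩

H on qubit 0 mixes each pair of kets that differ only in qubit 0: amplitudes (a, b) of (|…0…⟩, |…1…⟩) become ((a + b)/√2, (a − b)/√2). Kets absent from the input have amplitude 0.
(|01⟩, |11⟩): (a, b) = (0.9701, (0.1892 - 0.1518i)) → ((0.8197 - 0.1073i), (0.5522 + 0.1073i))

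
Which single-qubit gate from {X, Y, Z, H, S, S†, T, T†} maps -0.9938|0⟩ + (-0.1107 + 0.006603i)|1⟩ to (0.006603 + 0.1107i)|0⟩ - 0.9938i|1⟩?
Y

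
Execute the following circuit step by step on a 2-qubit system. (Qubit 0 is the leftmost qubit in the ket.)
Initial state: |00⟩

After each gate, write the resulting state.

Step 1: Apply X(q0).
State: |10⟩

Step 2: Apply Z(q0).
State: -|10⟩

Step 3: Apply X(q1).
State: -|11⟩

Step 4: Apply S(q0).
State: -i|11⟩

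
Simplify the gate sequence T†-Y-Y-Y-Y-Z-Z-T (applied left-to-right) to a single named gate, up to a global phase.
I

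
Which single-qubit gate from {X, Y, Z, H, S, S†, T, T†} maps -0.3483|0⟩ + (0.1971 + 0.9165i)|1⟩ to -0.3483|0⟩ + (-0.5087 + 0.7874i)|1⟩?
T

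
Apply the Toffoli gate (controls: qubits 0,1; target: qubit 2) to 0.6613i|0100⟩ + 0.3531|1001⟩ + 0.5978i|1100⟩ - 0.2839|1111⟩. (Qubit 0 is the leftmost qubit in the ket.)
0.6613i|0100⟩ + 0.3531|1001⟩ - 0.2839|1101⟩ + 0.5978i|1110⟩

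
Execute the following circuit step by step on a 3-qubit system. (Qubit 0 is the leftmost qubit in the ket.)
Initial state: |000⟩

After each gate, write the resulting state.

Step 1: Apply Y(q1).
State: i|010⟩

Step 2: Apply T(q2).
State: i|010⟩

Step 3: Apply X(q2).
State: i|011⟩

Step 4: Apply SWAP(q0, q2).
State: i|110⟩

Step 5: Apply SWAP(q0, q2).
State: i|011⟩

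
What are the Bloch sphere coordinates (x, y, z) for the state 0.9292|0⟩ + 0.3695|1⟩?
(0.6867, 0, 0.7269)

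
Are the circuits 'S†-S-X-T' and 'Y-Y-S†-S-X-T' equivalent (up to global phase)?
Yes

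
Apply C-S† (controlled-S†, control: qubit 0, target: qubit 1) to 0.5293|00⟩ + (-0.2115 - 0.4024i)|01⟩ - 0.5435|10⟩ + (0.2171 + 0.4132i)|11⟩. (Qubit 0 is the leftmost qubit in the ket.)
0.5293|00⟩ + (-0.2115 - 0.4024i)|01⟩ - 0.5435|10⟩ + (0.4132 - 0.2171i)|11⟩

C-S† leaves the control-|0⟩ kets |00⟩, |01⟩ unchanged and applies S† to qubit 1 on the control-|1⟩ pair (|10⟩, |11⟩).
S† = [[1, 0], [0, -i]].
With a = amp(|10⟩) = -0.5435 and b = amp(|11⟩) = (0.2171 + 0.4132i):
new amp(|10⟩) = (1)·a = -0.5435
new amp(|11⟩) = (-i)·b = (0.4132 - 0.2171i)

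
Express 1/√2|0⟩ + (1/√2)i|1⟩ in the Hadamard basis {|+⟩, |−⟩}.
(1/2 + (1/2)i)|+⟩ + (1/2 - (1/2)i)|−⟩

With |ψ⟩ = α|0⟩ + β|1⟩, the Hadamard-basis coefficients are ⟨+|ψ⟩ = (α + β)/√2 and ⟨−|ψ⟩ = (α − β)/√2.
Here α = 1/√2, β = (1/√2)i: (α + β)/√2 = (1/2 + (1/2)i), (α − β)/√2 = (1/2 - (1/2)i).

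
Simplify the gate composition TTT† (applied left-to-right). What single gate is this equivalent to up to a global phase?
T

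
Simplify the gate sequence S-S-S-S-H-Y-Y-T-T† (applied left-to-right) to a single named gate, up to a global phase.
H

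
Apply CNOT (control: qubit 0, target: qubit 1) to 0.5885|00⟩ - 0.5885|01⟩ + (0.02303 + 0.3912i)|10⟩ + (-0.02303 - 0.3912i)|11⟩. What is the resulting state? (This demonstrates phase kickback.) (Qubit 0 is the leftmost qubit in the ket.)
0.5885|00⟩ - 0.5885|01⟩ + (-0.02303 - 0.3912i)|10⟩ + (0.02303 + 0.3912i)|11⟩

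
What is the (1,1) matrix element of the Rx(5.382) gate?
-0.9002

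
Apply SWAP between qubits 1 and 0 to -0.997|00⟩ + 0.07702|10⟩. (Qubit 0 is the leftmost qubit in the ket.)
-0.997|00⟩ + 0.07702|01⟩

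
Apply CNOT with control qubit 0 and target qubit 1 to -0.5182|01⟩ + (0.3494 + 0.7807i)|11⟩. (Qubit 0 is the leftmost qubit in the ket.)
-0.5182|01⟩ + (0.3494 + 0.7807i)|10⟩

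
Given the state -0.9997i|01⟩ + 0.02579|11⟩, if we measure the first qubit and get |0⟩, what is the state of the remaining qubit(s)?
-i|1⟩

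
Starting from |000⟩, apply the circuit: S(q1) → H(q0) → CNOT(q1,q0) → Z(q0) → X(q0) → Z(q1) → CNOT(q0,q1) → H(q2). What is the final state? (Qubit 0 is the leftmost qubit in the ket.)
-1/2|000⟩ - 1/2|001⟩ + 1/2|110⟩ + 1/2|111⟩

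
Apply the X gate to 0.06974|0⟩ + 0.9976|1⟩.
0.9976|0⟩ + 0.06974|1⟩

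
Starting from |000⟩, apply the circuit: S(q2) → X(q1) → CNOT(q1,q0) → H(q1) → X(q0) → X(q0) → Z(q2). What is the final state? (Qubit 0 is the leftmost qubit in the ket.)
1/√2|100⟩ - 1/√2|110⟩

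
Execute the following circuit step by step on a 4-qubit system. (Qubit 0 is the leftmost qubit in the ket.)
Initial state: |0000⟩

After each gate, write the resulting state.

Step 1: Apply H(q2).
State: 1/√2|0000⟩ + 1/√2|0010⟩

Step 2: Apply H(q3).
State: 1/2|0000⟩ + 1/2|0001⟩ + 1/2|0010⟩ + 1/2|0011⟩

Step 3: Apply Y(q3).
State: -(1/2)i|0000⟩ + (1/2)i|0001⟩ - (1/2)i|0010⟩ + (1/2)i|0011⟩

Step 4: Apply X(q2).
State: -(1/2)i|0000⟩ + (1/2)i|0001⟩ - (1/2)i|0010⟩ + (1/2)i|0011⟩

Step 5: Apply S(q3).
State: -(1/2)i|0000⟩ - 1/2|0001⟩ - (1/2)i|0010⟩ - 1/2|0011⟩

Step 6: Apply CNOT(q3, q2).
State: -(1/2)i|0000⟩ - 1/2|0001⟩ - (1/2)i|0010⟩ - 1/2|0011⟩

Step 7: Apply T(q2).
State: -(1/2)i|0000⟩ - 1/2|0001⟩ + (1/√8 - (1/√8)i)|0010⟩ + (-1/√8 - (1/√8)i)|0011⟩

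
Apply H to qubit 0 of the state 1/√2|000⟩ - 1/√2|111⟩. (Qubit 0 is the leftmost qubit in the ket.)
1/2|000⟩ - 1/2|011⟩ + 1/2|100⟩ + 1/2|111⟩

H on qubit 0 mixes each pair of kets that differ only in qubit 0: amplitudes (a, b) of (|…0…⟩, |…1…⟩) become ((a + b)/√2, (a − b)/√2). Kets absent from the input have amplitude 0.
(|000⟩, |100⟩): (a, b) = (1/√2, 0) → (1/2, 1/2)
(|011⟩, |111⟩): (a, b) = (0, -1/√2) → (-1/2, 1/2)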